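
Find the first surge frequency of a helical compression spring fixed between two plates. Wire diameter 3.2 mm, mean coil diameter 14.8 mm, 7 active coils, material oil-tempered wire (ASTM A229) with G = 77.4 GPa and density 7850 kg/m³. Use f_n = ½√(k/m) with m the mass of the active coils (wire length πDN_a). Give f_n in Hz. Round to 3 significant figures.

k = Gd⁴/(8D³N_a) = (77.4×10³)(3.2⁴)/(8·14.8³·7) = 44.706 N/mm = 44706 N/m
Wire length L = πDN_a = π·14.8·7 = 325.47 mm
m = ρ·(πd²/4)·L = 7850 × 8.0425×10⁻⁶ m² × 0.32547 m = 0.020548 kg
f_n = ½√(k/m) = 0.5·√(44706/0.020548) = 0.5·√(2.1757e+06) = 737.51 Hz

738 Hz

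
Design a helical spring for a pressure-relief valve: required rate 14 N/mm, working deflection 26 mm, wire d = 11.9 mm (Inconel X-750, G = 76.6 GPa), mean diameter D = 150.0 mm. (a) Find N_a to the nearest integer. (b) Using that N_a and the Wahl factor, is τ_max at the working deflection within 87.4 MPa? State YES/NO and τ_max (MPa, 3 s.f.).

(a) 4 coils; (b) NO, τ_max = 93.3 MPa

N_a = Gd⁴/(8D³k) = (76.6×10³)(11.9⁴)/(8·150.0³·14) = 4.064 → N_a = 4
Actual rate k = Gd⁴/(8D³·4) = 14.223 N/mm
Working load F = kδ = 14.223·26 = 369.8 N
C = 150.0/11.9 = 12.6050; K_W = (4C−1)/(4C−4)+0.615/C = 1.1134
τ_max = K_W·8FD/(πd³) = 1.1134·83.822 = 93.329 MPa
τ_max > 87.4 MPa → exceeds allowable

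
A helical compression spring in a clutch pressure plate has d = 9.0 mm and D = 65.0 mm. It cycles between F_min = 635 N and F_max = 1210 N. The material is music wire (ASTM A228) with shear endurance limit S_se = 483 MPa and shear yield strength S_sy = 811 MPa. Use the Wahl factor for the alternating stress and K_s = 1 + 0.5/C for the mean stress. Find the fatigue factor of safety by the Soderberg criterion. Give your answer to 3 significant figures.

2.28

C = D/d = 65.0/9.0 = 7.2222; K_W = (4C−1)/(4C−4)+0.615/C = 1.2057; K_s = 1+0.5/C = 1.0692
F_a = (F_max−F_min)/2 = 287.5 N; F_m = (F_max+F_min)/2 = 922.5 N
τ_a = K_W·8F_aD/(πd³) = 1.2057 × 65.278 = 78.704 MPa
τ_m = K_s·8F_mD/(πd³) = 1.0692 × 209.46 = 223.96 MPa
Soderberg: 1/n_f = τ_a/S_se + τ_m/S_sy = 78.704/483 + 223.96/811 = 0.16295 + 0.27615 = 0.4391
n_f = 1/0.4391 = 2.277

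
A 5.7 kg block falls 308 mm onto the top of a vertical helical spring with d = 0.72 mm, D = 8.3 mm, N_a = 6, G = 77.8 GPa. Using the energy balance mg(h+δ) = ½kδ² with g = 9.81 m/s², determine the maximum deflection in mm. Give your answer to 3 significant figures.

k = Gd⁴/(8D³N_a) = (77.8×10³)(0.72⁴)/(8·8.3³·6) = 0.76179 N/mm
W = mg = 5.7 × 9.81 = 55.917 N
½kδ² − Wδ − Wh = 0 → δ = (W + √(W² + 2kWh))/k
δ = (55.917 + √(3126.7 + 26239.7))/0.76179 = (55.917 + 171.37)/0.76179 = 298.36 mm

298 mm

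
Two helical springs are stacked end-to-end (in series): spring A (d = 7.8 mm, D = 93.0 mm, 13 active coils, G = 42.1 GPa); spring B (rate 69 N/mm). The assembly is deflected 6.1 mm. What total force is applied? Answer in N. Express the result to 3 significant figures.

k_A = Gd⁴/(8D³N_a) = (42.1×10³)(7.8⁴)/(8·93.0³·13) = 1.8629 N/mm
Series: 1/k_eq = 1/1.8629 + 1/69 = 0.5513; k_eq = 1.8139 N/mm
F = k_eq·δ = 1.8139·6.1 = 11.065 N

11.1 N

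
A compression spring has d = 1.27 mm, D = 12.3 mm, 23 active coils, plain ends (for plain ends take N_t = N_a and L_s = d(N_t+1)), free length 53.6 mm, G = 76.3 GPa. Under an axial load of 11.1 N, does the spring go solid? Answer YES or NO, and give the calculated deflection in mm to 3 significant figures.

k = Gd⁴/(8D³N_a) = (76.3×10³)(1.27⁴)/(8·12.3³·23) = 0.5797 N/mm
N_t = 23; L_s = 1.27·24 = 30.48 mm; δ_solid = L₀ − L_s = 53.6 − 30.48 = 23.12 mm
δ = F/k = 11.1/0.5797 = 19.148 mm
δ < δ_solid → spring does not go solid

NO, δ = 19.1 mm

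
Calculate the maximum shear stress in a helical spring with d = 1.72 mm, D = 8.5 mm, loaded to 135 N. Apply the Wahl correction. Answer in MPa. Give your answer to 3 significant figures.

Spring index C = D/d = 8.5/1.72 = 4.9419
K_W = (4C−1)/(4C−4) + 0.615/C = 18.767/15.767 + 0.1244 = 1.3147
τ₀ = 8FD/(πd³) = 8·135·8.5/(π·1.72³) = 9180/15.986 = 574.26 MPa
τ_max = K·τ₀ = 1.3147 × 574.26 = 754.98 MPa

755 MPa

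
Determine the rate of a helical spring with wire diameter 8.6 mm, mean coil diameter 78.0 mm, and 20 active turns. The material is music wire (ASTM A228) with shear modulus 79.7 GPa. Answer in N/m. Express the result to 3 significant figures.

k = Gd⁴/(8D³N_a) = (79.7×10³ × 8.6⁴) / (8 × 78.0³ × 20)
  = 4.35966e+08 / 7.59283e+07 = 5.7418 N/mm = 5741.8 N/m

5740 N/m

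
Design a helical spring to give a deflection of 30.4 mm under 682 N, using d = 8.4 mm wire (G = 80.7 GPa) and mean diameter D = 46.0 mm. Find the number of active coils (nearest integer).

Required rate k = F/δ = 682/30.4 = 22.434 N/mm
N_a = Gd⁴/(8D³k) = (80.7×10³ × 8.4⁴)/(8 × 46.0³ × 22.434)
    = 4.01782e+08 / 1.74693e+07 = 23 → 23 coils

23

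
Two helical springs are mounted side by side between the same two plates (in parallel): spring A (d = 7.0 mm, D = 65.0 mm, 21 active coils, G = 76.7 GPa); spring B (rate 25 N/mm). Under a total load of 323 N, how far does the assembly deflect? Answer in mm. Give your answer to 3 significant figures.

k_A = Gd⁴/(8D³N_a) = (76.7×10³)(7.0⁴)/(8·65.0³·21) = 3.9915 N/mm
Parallel: k_eq = 3.9915 + 25 = 28.992 N/mm
δ = F/k_eq = 323/28.992 = 11.141 mm

11.1 mm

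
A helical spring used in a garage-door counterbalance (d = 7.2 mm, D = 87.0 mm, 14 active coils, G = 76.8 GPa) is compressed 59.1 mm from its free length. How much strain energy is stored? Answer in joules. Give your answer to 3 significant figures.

k = Gd⁴/(8D³N_a) = (76.8×10³)(7.2⁴)/(8·87.0³·14) = 2.7984 N/mm
U = ½kδ² = 0.5 × 2.7984 × 59.1² = 4887.2 N·mm = 4.8872 J

4.89 J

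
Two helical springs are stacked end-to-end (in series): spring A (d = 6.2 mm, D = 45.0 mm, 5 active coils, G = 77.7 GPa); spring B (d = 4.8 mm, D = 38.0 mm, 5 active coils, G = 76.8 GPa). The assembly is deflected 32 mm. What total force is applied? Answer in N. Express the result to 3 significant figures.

374 N

k_A = Gd⁴/(8D³N_a) = (77.7×10³)(6.2⁴)/(8·45.0³·5) = 31.499 N/mm
k_B = Gd⁴/(8D³N_a) = (76.8×10³)(4.8⁴)/(8·38.0³·5) = 18.574 N/mm
Series: 1/k_eq = 1/31.499 + 1/18.574 = 0.085585; k_eq = 11.684 N/mm
F = k_eq·δ = 11.684·32 = 373.9 N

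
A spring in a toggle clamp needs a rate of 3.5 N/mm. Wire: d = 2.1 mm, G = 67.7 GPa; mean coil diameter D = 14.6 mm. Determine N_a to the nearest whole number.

15

N_a = Gd⁴/(8D³k) = (67.7×10³ × 2.1⁴)/(8 × 14.6³ × 3.5)
    = 1.31664e+06 / 87139.8 = 15.11 → 15 coils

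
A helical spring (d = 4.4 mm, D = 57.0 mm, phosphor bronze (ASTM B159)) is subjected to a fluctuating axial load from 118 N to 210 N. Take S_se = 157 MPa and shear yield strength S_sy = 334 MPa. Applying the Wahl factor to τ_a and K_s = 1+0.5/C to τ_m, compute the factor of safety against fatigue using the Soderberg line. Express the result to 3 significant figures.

0.703

C = D/d = 57.0/4.4 = 12.9545; K_W = (4C−1)/(4C−4)+0.615/C = 1.1102; K_s = 1+0.5/C = 1.0386
F_a = (F_max−F_min)/2 = 46 N; F_m = (F_max+F_min)/2 = 164 N
τ_a = K_W·8F_aD/(πd³) = 1.1102 × 78.382 = 87.02 MPa
τ_m = K_s·8F_mD/(πd³) = 1.0386 × 279.45 = 290.23 MPa
Soderberg: 1/n_f = τ_a/S_se + τ_m/S_sy = 87.02/157 + 290.23/334 = 0.55427 + 0.86896 = 1.4232
n_f = 1/1.4232 = 0.7026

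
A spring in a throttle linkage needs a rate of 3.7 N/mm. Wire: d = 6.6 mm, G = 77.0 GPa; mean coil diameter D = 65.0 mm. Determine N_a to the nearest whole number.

18

N_a = Gd⁴/(8D³k) = (77.0×10³ × 6.6⁴)/(8 × 65.0³ × 3.7)
    = 1.46105e+08 / 8.1289e+06 = 17.97 → 18 coils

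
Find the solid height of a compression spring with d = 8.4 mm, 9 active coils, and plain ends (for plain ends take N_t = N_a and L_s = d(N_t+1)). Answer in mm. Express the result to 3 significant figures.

84.0 mm

plain ends: N_t = N_a = 9
L_s = d·(N_t+1) = 8.4 × 10 = 84 mm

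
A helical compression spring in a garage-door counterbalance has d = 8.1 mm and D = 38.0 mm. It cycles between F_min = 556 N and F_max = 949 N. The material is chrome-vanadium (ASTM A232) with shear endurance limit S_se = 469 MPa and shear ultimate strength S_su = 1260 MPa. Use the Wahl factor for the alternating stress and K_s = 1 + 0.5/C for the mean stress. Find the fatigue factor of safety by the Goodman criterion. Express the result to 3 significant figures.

C = D/d = 38.0/8.1 = 4.6914; K_W = (4C−1)/(4C−4)+0.615/C = 1.3343; K_s = 1+0.5/C = 1.1066
F_a = (F_max−F_min)/2 = 196.5 N; F_m = (F_max+F_min)/2 = 752.5 N
τ_a = K_W·8F_aD/(πd³) = 1.3343 × 35.779 = 47.739 MPa
τ_m = K_s·8F_mD/(πd³) = 1.1066 × 137.02 = 151.62 MPa
Goodman: 1/n_f = τ_a/S_se + τ_m/S_su = 47.739/469 + 151.62/1260 = 0.10179 + 0.12033 = 0.22212
n_f = 1/0.22212 = 4.502

4.50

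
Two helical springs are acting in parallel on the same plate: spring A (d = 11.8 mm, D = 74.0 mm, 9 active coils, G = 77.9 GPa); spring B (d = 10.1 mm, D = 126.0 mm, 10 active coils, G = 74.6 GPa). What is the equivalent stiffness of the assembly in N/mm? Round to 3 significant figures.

k_A = Gd⁴/(8D³N_a) = (77.9×10³)(11.8⁴)/(8·74.0³·9) = 51.765 N/mm
k_B = Gd⁴/(8D³N_a) = (74.6×10³)(10.1⁴)/(8·126.0³·10) = 4.8509 N/mm
Parallel: k_eq = 51.765 + 4.8509 = 56.616 N/mm

56.6 N/mm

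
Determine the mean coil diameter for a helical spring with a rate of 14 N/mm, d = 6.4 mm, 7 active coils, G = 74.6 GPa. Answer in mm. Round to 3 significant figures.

D = (Gd⁴/(8N_a·k))^(1/3) = (74.6×10³·6.4⁴/(8·7·14))^(1/3)
  = (159640)^(1/3) = 54.2476 mm

54.2 mm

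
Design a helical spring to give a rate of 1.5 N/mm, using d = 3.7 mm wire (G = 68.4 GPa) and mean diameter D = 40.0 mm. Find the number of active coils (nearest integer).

N_a = Gd⁴/(8D³k) = (68.4×10³ × 3.7⁴)/(8 × 40.0³ × 1.5)
    = 1.28193e+07 / 768000 = 16.69 → 17 coils

17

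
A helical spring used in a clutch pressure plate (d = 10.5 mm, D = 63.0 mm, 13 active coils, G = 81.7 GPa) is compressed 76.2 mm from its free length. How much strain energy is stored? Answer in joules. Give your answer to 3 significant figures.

111 J

k = Gd⁴/(8D³N_a) = (81.7×10³)(10.5⁴)/(8·63.0³·13) = 38.188 N/mm
U = ½kδ² = 0.5 × 38.188 × 76.2² = 1.1087e+05 N·mm = 110.87 J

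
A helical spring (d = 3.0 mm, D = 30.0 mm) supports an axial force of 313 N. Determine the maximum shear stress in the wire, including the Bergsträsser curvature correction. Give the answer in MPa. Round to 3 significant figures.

1010 MPa

Spring index C = D/d = 30.0/3.0 = 10.0000
K_B = (4C+2)/(4C−3) = 42.000/37.000 = 1.1351
τ₀ = 8FD/(πd³) = 8·313·30.0/(π·3.0³) = 75120/84.823 = 885.61 MPa
τ_max = K·τ₀ = 1.1351 × 885.61 = 1005.3 MPa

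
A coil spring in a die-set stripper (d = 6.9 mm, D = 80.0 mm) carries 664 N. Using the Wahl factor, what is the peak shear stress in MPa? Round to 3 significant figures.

Spring index C = D/d = 80.0/6.9 = 11.5942
K_W = (4C−1)/(4C−4) + 0.615/C = 45.377/42.377 + 0.0530 = 1.1238
τ₀ = 8FD/(πd³) = 8·664·80.0/(π·6.9³) = 424960/1032 = 411.77 MPa
τ_max = K·τ₀ = 1.1238 × 411.77 = 462.76 MPa

463 MPa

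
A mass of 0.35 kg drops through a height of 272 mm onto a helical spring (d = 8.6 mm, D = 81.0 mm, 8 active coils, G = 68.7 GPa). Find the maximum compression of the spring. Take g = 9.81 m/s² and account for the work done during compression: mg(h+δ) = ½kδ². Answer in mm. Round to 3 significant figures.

k = Gd⁴/(8D³N_a) = (68.7×10³)(8.6⁴)/(8·81.0³·8) = 11.049 N/mm
W = mg = 0.35 × 9.81 = 3.4335 N
½kδ² − Wδ − Wh = 0 → δ = (W + √(W² + 2kWh))/k
δ = (3.4335 + √(11.789 + 20637.2))/11.049 = (3.4335 + 143.7)/11.049 = 13.316 mm

13.3 mm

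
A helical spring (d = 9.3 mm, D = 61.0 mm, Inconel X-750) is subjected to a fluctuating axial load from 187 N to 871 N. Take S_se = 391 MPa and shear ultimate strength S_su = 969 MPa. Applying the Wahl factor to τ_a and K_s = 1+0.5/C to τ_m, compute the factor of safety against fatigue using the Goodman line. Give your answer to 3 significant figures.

3.12

C = D/d = 61.0/9.3 = 6.5591; K_W = (4C−1)/(4C−4)+0.615/C = 1.2287; K_s = 1+0.5/C = 1.0762
F_a = (F_max−F_min)/2 = 342 N; F_m = (F_max+F_min)/2 = 529 N
τ_a = K_W·8F_aD/(πd³) = 1.2287 × 66.046 = 81.149 MPa
τ_m = K_s·8F_mD/(πd³) = 1.0762 × 102.16 = 109.95 MPa
Goodman: 1/n_f = τ_a/S_se + τ_m/S_su = 81.149/391 + 109.95/969 = 0.20754 + 0.11346 = 0.32101
n_f = 1/0.32101 = 3.115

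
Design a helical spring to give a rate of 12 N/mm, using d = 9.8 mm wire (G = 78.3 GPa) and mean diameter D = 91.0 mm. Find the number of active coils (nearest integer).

10

N_a = Gd⁴/(8D³k) = (78.3×10³ × 9.8⁴)/(8 × 91.0³ × 12)
    = 7.22214e+08 / 7.23428e+07 = 9.983 → 10 coils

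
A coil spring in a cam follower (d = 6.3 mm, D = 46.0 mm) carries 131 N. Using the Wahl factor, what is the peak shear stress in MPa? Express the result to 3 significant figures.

Spring index C = D/d = 46.0/6.3 = 7.3016
K_W = (4C−1)/(4C−4) + 0.615/C = 28.206/25.206 + 0.0842 = 1.2032
τ₀ = 8FD/(πd³) = 8·131·46.0/(π·6.3³) = 48208/785.55 = 61.369 MPa
τ_max = K·τ₀ = 1.2032 × 61.369 = 73.842 MPa

73.8 MPa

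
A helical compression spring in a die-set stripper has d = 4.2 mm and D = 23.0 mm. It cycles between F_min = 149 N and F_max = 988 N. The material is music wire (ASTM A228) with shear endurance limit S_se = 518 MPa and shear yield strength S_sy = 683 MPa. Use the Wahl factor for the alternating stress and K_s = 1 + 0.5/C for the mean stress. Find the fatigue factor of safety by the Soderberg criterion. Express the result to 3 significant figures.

0.650

C = D/d = 23.0/4.2 = 5.4762; K_W = (4C−1)/(4C−4)+0.615/C = 1.2799; K_s = 1+0.5/C = 1.0913
F_a = (F_max−F_min)/2 = 419.5 N; F_m = (F_max+F_min)/2 = 568.5 N
τ_a = K_W·8F_aD/(πd³) = 1.2799 × 331.63 = 424.44 MPa
τ_m = K_s·8F_mD/(πd³) = 1.0913 × 449.42 = 490.45 MPa
Soderberg: 1/n_f = τ_a/S_se + τ_m/S_sy = 424.44/518 + 490.45/683 = 0.81938 + 0.71808 = 1.5375
n_f = 1/1.5375 = 0.6504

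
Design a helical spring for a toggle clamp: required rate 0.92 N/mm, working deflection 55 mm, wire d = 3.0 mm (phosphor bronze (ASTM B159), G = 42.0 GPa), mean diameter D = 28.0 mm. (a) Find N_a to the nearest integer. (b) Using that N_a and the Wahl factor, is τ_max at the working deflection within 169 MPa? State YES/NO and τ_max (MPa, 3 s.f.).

(a) 21 coils; (b) YES, τ_max = 155 MPa

N_a = Gd⁴/(8D³k) = (42.0×10³)(3.0⁴)/(8·28.0³·0.92) = 21.06 → N_a = 21
Actual rate k = Gd⁴/(8D³·21) = 0.92247 N/mm
Working load F = kδ = 0.92247·55 = 50.736 N
C = 28.0/3.0 = 9.3333; K_W = (4C−1)/(4C−4)+0.615/C = 1.1559
τ_max = K_W·8FD/(πd³) = 1.1559·133.98 = 154.87 MPa
τ_max ≤ 169 MPa → acceptable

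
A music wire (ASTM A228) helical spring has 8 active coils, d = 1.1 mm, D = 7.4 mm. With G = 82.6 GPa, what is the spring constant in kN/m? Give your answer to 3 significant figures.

k = Gd⁴/(8D³N_a) = (82.6×10³ × 1.1⁴) / (8 × 7.4³ × 8)
  = 120935 / 25934.3 = 4.6631 N/mm

4.66 kN/m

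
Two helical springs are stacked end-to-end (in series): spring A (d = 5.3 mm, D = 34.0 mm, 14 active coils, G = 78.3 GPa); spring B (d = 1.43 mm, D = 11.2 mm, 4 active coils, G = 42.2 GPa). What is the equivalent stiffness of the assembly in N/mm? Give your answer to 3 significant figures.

k_A = Gd⁴/(8D³N_a) = (78.3×10³)(5.3⁴)/(8·34.0³·14) = 14.035 N/mm
k_B = Gd⁴/(8D³N_a) = (42.2×10³)(1.43⁴)/(8·11.2³·4) = 3.9251 N/mm
Series: 1/k_eq = 1/14.035 + 1/3.9251 = 0.32602; k_eq = 3.0673 N/mm

3.07 N/mm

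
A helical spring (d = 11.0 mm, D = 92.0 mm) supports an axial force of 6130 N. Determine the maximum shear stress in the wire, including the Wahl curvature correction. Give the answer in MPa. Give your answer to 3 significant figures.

Spring index C = D/d = 92.0/11.0 = 8.3636
K_W = (4C−1)/(4C−4) + 0.615/C = 32.455/29.455 + 0.0735 = 1.1754
τ₀ = 8FD/(πd³) = 8·6130·92.0/(π·11.0³) = 4.51168e+06/4181.5 = 1079 MPa
τ_max = K·τ₀ = 1.1754 × 1079 = 1268.2 MPa

1270 MPa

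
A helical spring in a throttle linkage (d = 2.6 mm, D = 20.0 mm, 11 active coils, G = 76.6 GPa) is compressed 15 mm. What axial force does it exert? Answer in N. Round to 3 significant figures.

74.6 N

k = Gd⁴/(8D³N_a) = (76.6×10³)(2.6⁴)/(8·20.0³·11) = 4.9722 N/mm
F = k·δ = 4.9722 × 15 = 74.583 N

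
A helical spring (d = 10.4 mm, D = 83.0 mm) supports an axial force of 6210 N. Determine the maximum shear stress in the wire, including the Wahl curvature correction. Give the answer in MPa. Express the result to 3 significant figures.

Spring index C = D/d = 83.0/10.4 = 7.9808
K_W = (4C−1)/(4C−4) + 0.615/C = 30.923/27.923 + 0.0771 = 1.1845
τ₀ = 8FD/(πd³) = 8·6210·83.0/(π·10.4³) = 4.12344e+06/3533.9 = 1166.8 MPa
τ_max = K·τ₀ = 1.1845 × 1166.8 = 1382.1 MPa

1380 MPa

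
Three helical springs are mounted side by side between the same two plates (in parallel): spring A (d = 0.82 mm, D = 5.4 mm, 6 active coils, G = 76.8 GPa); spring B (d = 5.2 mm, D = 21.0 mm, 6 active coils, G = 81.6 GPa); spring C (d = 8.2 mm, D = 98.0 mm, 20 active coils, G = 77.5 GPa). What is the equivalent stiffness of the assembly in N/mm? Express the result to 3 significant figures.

k_A = Gd⁴/(8D³N_a) = (76.8×10³)(0.82⁴)/(8·5.4³·6) = 4.594 N/mm
k_B = Gd⁴/(8D³N_a) = (81.6×10³)(5.2⁴)/(8·21.0³·6) = 134.22 N/mm
k_C = Gd⁴/(8D³N_a) = (77.5×10³)(8.2⁴)/(8·98.0³·20) = 2.3268 N/mm
Parallel: k_eq = 4.594 + 134.22 + 2.3268 = 141.14 N/mm

141 N/mm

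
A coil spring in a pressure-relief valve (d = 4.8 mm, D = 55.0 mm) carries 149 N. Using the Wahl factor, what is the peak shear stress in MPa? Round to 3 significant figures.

212 MPa

Spring index C = D/d = 55.0/4.8 = 11.4583
K_W = (4C−1)/(4C−4) + 0.615/C = 44.833/41.833 + 0.0537 = 1.1254
τ₀ = 8FD/(πd³) = 8·149·55.0/(π·4.8³) = 65560/347.44 = 188.7 MPa
τ_max = K·τ₀ = 1.1254 × 188.7 = 212.36 MPa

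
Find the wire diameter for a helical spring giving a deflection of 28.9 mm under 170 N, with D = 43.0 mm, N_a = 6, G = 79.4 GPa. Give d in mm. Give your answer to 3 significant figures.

Required rate k = F/δ = 170/28.9 = 5.8824 N/mm
d = (8D³N_a·k / G)^(1/4) = (8·43.0³·6·5.8824 / (79.4×10³))^0.25
  = (282.73)^0.25 = 4.1006 mm

4.10 mm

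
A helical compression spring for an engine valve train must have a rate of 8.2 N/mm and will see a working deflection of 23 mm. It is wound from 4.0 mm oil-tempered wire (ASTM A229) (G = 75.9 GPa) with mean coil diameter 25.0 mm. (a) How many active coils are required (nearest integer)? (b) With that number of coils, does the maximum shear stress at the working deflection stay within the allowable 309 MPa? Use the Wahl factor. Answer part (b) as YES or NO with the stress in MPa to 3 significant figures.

(a) 19 coils; (b) YES, τ_max = 232 MPa

N_a = Gd⁴/(8D³k) = (75.9×10³)(4.0⁴)/(8·25.0³·8.2) = 18.96 → N_a = 19
Actual rate k = Gd⁴/(8D³·19) = 8.1812 N/mm
Working load F = kδ = 8.1812·23 = 188.17 N
C = 25.0/4.0 = 6.2500; K_W = (4C−1)/(4C−4)+0.615/C = 1.2413
τ_max = K_W·8FD/(πd³) = 1.2413·187.17 = 232.33 MPa
τ_max ≤ 309 MPa → acceptable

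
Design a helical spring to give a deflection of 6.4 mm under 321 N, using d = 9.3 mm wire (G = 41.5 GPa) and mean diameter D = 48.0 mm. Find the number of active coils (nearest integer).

7

Required rate k = F/δ = 321/6.4 = 50.156 N/mm
N_a = Gd⁴/(8D³k) = (41.5×10³ × 9.3⁴)/(8 × 48.0³ × 50.156)
    = 3.10442e+08 / 4.4375e+07 = 6.996 → 7 coils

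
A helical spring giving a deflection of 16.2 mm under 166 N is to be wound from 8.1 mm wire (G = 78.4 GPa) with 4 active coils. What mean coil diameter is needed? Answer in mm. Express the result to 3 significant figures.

101 mm

Required rate k = F/δ = 166/16.2 = 10.247 N/mm
D = (Gd⁴/(8N_a·k))^(1/3) = (78.4×10³·8.1⁴/(8·4·10.247))^(1/3)
  = (1.02923e+06)^(1/3) = 100.9650 mm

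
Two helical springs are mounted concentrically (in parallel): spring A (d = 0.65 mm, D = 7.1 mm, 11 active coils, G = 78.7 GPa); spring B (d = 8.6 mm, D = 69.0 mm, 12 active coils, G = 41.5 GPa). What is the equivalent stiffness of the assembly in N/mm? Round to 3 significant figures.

k_A = Gd⁴/(8D³N_a) = (78.7×10³)(0.65⁴)/(8·7.1³·11) = 0.44604 N/mm
k_B = Gd⁴/(8D³N_a) = (41.5×10³)(8.6⁴)/(8·69.0³·12) = 7.1982 N/mm
Parallel: k_eq = 0.44604 + 7.1982 = 7.6442 N/mm

7.64 N/mm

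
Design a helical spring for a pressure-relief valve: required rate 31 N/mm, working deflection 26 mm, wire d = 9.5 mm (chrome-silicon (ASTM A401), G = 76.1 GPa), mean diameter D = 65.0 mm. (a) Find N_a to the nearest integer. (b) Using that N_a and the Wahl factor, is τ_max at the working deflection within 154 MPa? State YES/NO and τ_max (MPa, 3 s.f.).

N_a = Gd⁴/(8D³k) = (76.1×10³)(9.5⁴)/(8·65.0³·31) = 9.101 → N_a = 9
Actual rate k = Gd⁴/(8D³·9) = 31.348 N/mm
Working load F = kδ = 31.348·26 = 815.04 N
C = 65.0/9.5 = 6.8421; K_W = (4C−1)/(4C−4)+0.615/C = 1.2183
τ_max = K_W·8FD/(πd³) = 1.2183·157.35 = 191.69 MPa
τ_max > 154 MPa → exceeds allowable

(a) 9 coils; (b) NO, τ_max = 192 MPa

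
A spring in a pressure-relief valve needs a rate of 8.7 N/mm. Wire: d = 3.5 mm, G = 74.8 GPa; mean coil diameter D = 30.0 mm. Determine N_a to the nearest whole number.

N_a = Gd⁴/(8D³k) = (74.8×10³ × 3.5⁴)/(8 × 30.0³ × 8.7)
    = 1.12247e+07 / 1.8792e+06 = 5.973 → 6 coils

6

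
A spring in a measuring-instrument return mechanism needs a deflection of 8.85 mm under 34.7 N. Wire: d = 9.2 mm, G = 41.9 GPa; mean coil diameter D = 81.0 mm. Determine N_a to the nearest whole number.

Required rate k = F/δ = 34.7/8.85 = 3.9209 N/mm
N_a = Gd⁴/(8D³k) = (41.9×10³ × 9.2⁴)/(8 × 81.0³ × 3.9209)
    = 3.00169e+08 / 1.66698e+07 = 18.01 → 18 coils

18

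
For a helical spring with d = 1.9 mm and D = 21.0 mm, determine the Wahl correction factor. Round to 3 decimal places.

1.130

C = D/d = 21.0/1.9 = 11.0526
K_W = (4C−1)/(4C−4) + 0.615/C = 43.211/40.211 + 0.0556 = 1.1303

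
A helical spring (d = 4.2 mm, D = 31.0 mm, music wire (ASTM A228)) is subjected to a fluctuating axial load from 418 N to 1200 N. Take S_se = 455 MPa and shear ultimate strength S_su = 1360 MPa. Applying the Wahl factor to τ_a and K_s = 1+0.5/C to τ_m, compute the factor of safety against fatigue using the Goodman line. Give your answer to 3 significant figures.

0.563

C = D/d = 31.0/4.2 = 7.3810; K_W = (4C−1)/(4C−4)+0.615/C = 1.2009; K_s = 1+0.5/C = 1.0677
F_a = (F_max−F_min)/2 = 391 N; F_m = (F_max+F_min)/2 = 809 N
τ_a = K_W·8F_aD/(πd³) = 1.2009 × 416.61 = 500.29 MPa
τ_m = K_s·8F_mD/(πd³) = 1.0677 × 861.99 = 920.38 MPa
Goodman: 1/n_f = τ_a/S_se + τ_m/S_su = 500.29/455 + 920.38/1360 = 1.09954 + 0.67675 = 1.7763
n_f = 1/1.7763 = 0.563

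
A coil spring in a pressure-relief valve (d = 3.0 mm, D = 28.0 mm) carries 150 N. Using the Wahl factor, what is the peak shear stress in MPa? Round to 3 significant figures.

Spring index C = D/d = 28.0/3.0 = 9.3333
K_W = (4C−1)/(4C−4) + 0.615/C = 36.333/33.333 + 0.0659 = 1.1559
τ₀ = 8FD/(πd³) = 8·150·28.0/(π·3.0³) = 33600/84.823 = 396.12 MPa
τ_max = K·τ₀ = 1.1559 × 396.12 = 457.87 MPa

458 MPa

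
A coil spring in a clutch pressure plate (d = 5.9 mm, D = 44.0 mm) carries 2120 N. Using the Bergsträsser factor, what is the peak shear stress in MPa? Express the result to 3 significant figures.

Spring index C = D/d = 44.0/5.9 = 7.4576
K_B = (4C+2)/(4C−3) = 31.831/26.831 = 1.1864
τ₀ = 8FD/(πd³) = 8·2120·44.0/(π·5.9³) = 746240/645.22 = 1156.6 MPa
τ_max = K·τ₀ = 1.1864 × 1156.6 = 1372.1 MPa

1370 MPa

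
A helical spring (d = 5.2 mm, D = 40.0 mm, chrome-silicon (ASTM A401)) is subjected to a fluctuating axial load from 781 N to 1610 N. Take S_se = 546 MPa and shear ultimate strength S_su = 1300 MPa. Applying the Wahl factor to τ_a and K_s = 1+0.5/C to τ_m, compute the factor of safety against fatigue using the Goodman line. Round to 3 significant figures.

C = D/d = 40.0/5.2 = 7.6923; K_W = (4C−1)/(4C−4)+0.615/C = 1.1920; K_s = 1+0.5/C = 1.0650
F_a = (F_max−F_min)/2 = 414.5 N; F_m = (F_max+F_min)/2 = 1195.5 N
τ_a = K_W·8F_aD/(πd³) = 1.1920 × 300.27 = 357.93 MPa
τ_m = K_s·8F_mD/(πd³) = 1.0650 × 866.04 = 922.34 MPa
Goodman: 1/n_f = τ_a/S_se + τ_m/S_su = 357.93/546 + 922.34/1300 = 0.65555 + 0.70949 = 1.365
n_f = 1/1.365 = 0.7326

0.733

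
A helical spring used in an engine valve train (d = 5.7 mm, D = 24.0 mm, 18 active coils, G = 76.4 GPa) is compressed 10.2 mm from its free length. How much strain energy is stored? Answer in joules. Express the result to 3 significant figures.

2.11 J

k = Gd⁴/(8D³N_a) = (76.4×10³)(5.7⁴)/(8·24.0³·18) = 40.513 N/mm
U = ½kδ² = 0.5 × 40.513 × 10.2² = 2107.5 N·mm = 2.1075 J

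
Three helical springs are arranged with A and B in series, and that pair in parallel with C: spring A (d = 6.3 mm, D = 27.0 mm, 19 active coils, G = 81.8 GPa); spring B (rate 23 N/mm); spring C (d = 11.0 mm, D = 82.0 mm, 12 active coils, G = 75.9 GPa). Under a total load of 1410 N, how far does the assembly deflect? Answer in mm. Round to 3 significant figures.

k_A = Gd⁴/(8D³N_a) = (81.8×10³)(6.3⁴)/(8·27.0³·19) = 43.071 N/mm
k_C = Gd⁴/(8D³N_a) = (75.9×10³)(11.0⁴)/(8·82.0³·12) = 20.994 N/mm
Springs A,B series: k_AB = 1/(1/43.071+1/23) = 14.993 N/mm; parallel with C: k_eq = 14.993+20.994 = 35.988 N/mm
δ = F/k_eq = 1410/35.988 = 39.18 mm

39.2 mm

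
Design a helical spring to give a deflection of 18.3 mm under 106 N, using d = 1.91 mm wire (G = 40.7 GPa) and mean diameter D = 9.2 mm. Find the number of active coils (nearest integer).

15

Required rate k = F/δ = 106/18.3 = 5.7923 N/mm
N_a = Gd⁴/(8D³k) = (40.7×10³ × 1.91⁴)/(8 × 9.2³ × 5.7923)
    = 541661 / 36083.5 = 15.01 → 15 coils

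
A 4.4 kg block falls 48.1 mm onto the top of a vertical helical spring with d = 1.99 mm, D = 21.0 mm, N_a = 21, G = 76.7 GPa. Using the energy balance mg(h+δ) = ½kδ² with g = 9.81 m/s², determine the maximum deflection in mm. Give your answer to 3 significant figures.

k = Gd⁴/(8D³N_a) = (76.7×10³)(1.99⁴)/(8·21.0³·21) = 0.77311 N/mm
W = mg = 4.4 × 9.81 = 43.164 N
½kδ² − Wδ − Wh = 0 → δ = (W + √(W² + 2kWh))/k
δ = (43.164 + √(1863.1 + 3210.24))/0.77311 = (43.164 + 71.228)/0.77311 = 147.96 mm

148 mm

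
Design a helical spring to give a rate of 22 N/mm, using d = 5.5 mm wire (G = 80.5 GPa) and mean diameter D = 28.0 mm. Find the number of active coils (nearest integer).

19

N_a = Gd⁴/(8D³k) = (80.5×10³ × 5.5⁴)/(8 × 28.0³ × 22)
    = 7.36625e+07 / 3.86355e+06 = 19.07 → 19 coils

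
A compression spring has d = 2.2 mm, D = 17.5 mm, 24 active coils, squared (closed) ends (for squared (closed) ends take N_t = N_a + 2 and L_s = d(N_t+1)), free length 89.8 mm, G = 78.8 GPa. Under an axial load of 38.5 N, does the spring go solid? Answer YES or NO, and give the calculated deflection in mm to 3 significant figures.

k = Gd⁴/(8D³N_a) = (78.8×10³)(2.2⁴)/(8·17.5³·24) = 1.7939 N/mm
N_t = 26; L_s = 2.2·27 = 59.4 mm; δ_solid = L₀ − L_s = 89.8 − 59.4 = 30.4 mm
δ = F/k = 38.5/1.7939 = 21.461 mm
δ < δ_solid → spring does not go solid

NO, δ = 21.5 mm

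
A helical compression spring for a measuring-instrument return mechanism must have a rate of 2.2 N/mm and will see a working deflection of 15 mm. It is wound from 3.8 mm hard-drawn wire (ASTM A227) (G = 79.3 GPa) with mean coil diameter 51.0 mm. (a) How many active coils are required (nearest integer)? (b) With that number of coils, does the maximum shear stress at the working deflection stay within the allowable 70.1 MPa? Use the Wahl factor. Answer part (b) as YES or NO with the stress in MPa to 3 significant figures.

N_a = Gd⁴/(8D³k) = (79.3×10³)(3.8⁴)/(8·51.0³·2.2) = 7.082 → N_a = 7
Actual rate k = Gd⁴/(8D³·7) = 2.2259 N/mm
Working load F = kδ = 2.2259·15 = 33.389 N
C = 51.0/3.8 = 13.4211; K_W = (4C−1)/(4C−4)+0.615/C = 1.1062
τ_max = K_W·8FD/(πd³) = 1.1062·79.024 = 87.417 MPa
τ_max > 70.1 MPa → exceeds allowable

(a) 7 coils; (b) NO, τ_max = 87.4 MPa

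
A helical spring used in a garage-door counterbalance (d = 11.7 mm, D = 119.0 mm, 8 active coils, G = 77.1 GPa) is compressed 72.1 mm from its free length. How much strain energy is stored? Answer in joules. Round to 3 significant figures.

k = Gd⁴/(8D³N_a) = (77.1×10³)(11.7⁴)/(8·119.0³·8) = 13.396 N/mm
U = ½kδ² = 0.5 × 13.396 × 72.1² = 34819 N·mm = 34.819 J

34.8 J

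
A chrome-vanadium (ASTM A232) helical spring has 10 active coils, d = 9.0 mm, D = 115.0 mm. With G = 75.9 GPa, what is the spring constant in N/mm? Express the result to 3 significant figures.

4.09 N/mm

k = Gd⁴/(8D³N_a) = (75.9×10³ × 9.0⁴) / (8 × 115.0³ × 10)
  = 4.9798e+08 / 1.2167e+08 = 4.0929 N/mm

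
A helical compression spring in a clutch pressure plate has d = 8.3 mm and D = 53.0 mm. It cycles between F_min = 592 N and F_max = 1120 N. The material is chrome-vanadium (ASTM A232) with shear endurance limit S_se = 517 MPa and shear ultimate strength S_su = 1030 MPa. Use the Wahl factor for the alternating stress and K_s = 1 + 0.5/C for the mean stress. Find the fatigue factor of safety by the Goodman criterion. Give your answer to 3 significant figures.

C = D/d = 53.0/8.3 = 6.3855; K_W = (4C−1)/(4C−4)+0.615/C = 1.2356; K_s = 1+0.5/C = 1.0783
F_a = (F_max−F_min)/2 = 264 N; F_m = (F_max+F_min)/2 = 856 N
τ_a = K_W·8F_aD/(πd³) = 1.2356 × 62.314 = 76.994 MPa
τ_m = K_s·8F_mD/(πd³) = 1.0783 × 202.05 = 217.87 MPa
Goodman: 1/n_f = τ_a/S_se + τ_m/S_su = 76.994/517 + 217.87/1030 = 0.14892 + 0.21152 = 0.36045
n_f = 1/0.36045 = 2.774

2.77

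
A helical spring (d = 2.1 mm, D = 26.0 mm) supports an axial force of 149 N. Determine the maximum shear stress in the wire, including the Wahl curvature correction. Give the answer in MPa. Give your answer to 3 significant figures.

Spring index C = D/d = 26.0/2.1 = 12.3810
K_W = (4C−1)/(4C−4) + 0.615/C = 48.524/45.524 + 0.0497 = 1.1156
τ₀ = 8FD/(πd³) = 8·149·26.0/(π·2.1³) = 30992/29.094 = 1065.2 MPa
τ_max = K·τ₀ = 1.1156 × 1065.2 = 1188.3 MPa

1190 MPa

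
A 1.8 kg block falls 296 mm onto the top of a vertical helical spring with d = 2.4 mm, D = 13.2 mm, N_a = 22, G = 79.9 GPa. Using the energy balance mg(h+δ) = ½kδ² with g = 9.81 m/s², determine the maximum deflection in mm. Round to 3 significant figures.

k = Gd⁴/(8D³N_a) = (79.9×10³)(2.4⁴)/(8·13.2³·22) = 6.5487 N/mm
W = mg = 1.8 × 9.81 = 17.658 N
½kδ² − Wδ − Wh = 0 → δ = (W + √(W² + 2kWh))/k
δ = (17.658 + √(311.8 + 68457.4))/6.5487 = (17.658 + 262.24)/6.5487 = 42.741 mm

42.7 mm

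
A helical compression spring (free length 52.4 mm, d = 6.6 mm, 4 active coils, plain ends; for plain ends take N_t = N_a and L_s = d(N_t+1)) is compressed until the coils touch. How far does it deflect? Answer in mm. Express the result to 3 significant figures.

N_t = 4; L_s = 6.6·5 = 33 mm
δ_solid = L₀ − L_s = 52.4 − 33 = 19.4 mm

19.4 mm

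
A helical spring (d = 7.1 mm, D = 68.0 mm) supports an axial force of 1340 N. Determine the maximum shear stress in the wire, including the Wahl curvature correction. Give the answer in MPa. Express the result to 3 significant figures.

Spring index C = D/d = 68.0/7.1 = 9.5775
K_W = (4C−1)/(4C−4) + 0.615/C = 37.310/34.310 + 0.0642 = 1.1517
τ₀ = 8FD/(πd³) = 8·1340·68.0/(π·7.1³) = 728960/1124.4 = 648.3 MPa
τ_max = K·τ₀ = 1.1517 × 648.3 = 746.62 MPa

747 MPa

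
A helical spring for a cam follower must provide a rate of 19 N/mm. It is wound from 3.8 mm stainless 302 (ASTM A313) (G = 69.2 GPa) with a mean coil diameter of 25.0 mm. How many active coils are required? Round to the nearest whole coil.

6

N_a = Gd⁴/(8D³k) = (69.2×10³ × 3.8⁴)/(8 × 25.0³ × 19)
    = 1.44291e+07 / 2.375e+06 = 6.075 → 6 coils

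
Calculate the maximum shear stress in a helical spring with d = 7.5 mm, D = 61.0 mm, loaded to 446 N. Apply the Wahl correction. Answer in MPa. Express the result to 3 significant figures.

Spring index C = D/d = 61.0/7.5 = 8.1333
K_W = (4C−1)/(4C−4) + 0.615/C = 31.533/28.533 + 0.0756 = 1.1808
τ₀ = 8FD/(πd³) = 8·446·61.0/(π·7.5³) = 217648/1325.4 = 164.22 MPa
τ_max = K·τ₀ = 1.1808 × 164.22 = 193.9 MPa

194 MPa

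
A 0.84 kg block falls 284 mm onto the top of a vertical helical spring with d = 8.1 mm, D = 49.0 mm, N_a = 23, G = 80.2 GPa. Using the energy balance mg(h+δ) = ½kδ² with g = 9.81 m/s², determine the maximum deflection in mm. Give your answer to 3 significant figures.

k = Gd⁴/(8D³N_a) = (80.2×10³)(8.1⁴)/(8·49.0³·23) = 15.948 N/mm
W = mg = 0.84 × 9.81 = 8.2404 N
½kδ² − Wδ − Wh = 0 → δ = (W + √(W² + 2kWh))/k
δ = (8.2404 + √(67.904 + 74645.7))/15.948 = (8.2404 + 273.34)/15.948 = 17.656 mm

17.7 mm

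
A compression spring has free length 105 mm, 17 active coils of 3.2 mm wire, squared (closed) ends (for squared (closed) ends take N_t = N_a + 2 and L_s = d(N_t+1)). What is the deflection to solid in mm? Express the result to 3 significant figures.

41.0 mm

N_t = 19; L_s = 3.2·20 = 64 mm
δ_solid = L₀ − L_s = 105 − 64 = 41 mm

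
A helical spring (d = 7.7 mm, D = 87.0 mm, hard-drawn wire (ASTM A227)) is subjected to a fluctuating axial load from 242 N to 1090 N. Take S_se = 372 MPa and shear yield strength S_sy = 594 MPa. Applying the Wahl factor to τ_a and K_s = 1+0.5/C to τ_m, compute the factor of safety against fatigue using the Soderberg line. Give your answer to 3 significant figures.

0.839

C = D/d = 87.0/7.7 = 11.2987; K_W = (4C−1)/(4C−4)+0.615/C = 1.1273; K_s = 1+0.5/C = 1.0443
F_a = (F_max−F_min)/2 = 424 N; F_m = (F_max+F_min)/2 = 666 N
τ_a = K_W·8F_aD/(πd³) = 1.1273 × 205.76 = 231.94 MPa
τ_m = K_s·8F_mD/(πd³) = 1.0443 × 323.19 = 337.49 MPa
Soderberg: 1/n_f = τ_a/S_se + τ_m/S_sy = 231.94/372 + 337.49/594 = 0.62349 + 0.56817 = 1.1917
n_f = 1/1.1917 = 0.8392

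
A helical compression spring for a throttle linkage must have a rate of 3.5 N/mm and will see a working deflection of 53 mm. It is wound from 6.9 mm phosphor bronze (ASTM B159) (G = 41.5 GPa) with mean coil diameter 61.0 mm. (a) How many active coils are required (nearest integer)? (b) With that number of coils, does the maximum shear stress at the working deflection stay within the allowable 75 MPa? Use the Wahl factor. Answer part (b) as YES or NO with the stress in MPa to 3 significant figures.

N_a = Gd⁴/(8D³k) = (41.5×10³)(6.9⁴)/(8·61.0³·3.5) = 14.8 → N_a = 15
Actual rate k = Gd⁴/(8D³·15) = 3.4536 N/mm
Working load F = kδ = 3.4536·53 = 183.04 N
C = 61.0/6.9 = 8.8406; K_W = (4C−1)/(4C−4)+0.615/C = 1.1652
τ_max = K_W·8FD/(πd³) = 1.1652·86.551 = 100.85 MPa
τ_max > 75 MPa → exceeds allowable

(a) 15 coils; (b) NO, τ_max = 101 MPa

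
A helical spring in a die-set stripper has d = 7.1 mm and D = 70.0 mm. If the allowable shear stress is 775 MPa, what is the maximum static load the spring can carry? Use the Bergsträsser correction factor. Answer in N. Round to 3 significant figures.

1370 N

C = D/d = 70.0/7.1 = 9.8592
K_B = (4C+2)/(4C−3) = 41.437/36.437 = 1.1372
τ_max = K·8FD/(πd³) → F_max = τ_allow·πd³/(8DK)
F_max = 775·π·7.1³/(8·70.0·1.1372) = 8.7142e+05/636.85 = 1368.3 N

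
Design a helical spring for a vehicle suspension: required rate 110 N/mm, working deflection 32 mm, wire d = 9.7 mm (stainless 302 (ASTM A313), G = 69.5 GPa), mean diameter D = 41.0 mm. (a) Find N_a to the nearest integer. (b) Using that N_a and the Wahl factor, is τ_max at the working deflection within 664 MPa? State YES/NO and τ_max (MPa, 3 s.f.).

N_a = Gd⁴/(8D³k) = (69.5×10³)(9.7⁴)/(8·41.0³·110) = 10.14 → N_a = 10
Actual rate k = Gd⁴/(8D³·10) = 111.59 N/mm
Working load F = kδ = 111.59·32 = 3570.9 N
C = 41.0/9.7 = 4.2268; K_W = (4C−1)/(4C−4)+0.615/C = 1.3779
τ_max = K_W·8FD/(πd³) = 1.3779·408.5 = 562.88 MPa
τ_max ≤ 664 MPa → acceptable

(a) 10 coils; (b) YES, τ_max = 563 MPa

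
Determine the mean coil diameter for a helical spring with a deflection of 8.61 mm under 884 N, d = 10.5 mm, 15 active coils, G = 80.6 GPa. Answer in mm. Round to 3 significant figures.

43.0 mm

Required rate k = F/δ = 884/8.61 = 102.67 N/mm
D = (Gd⁴/(8N_a·k))^(1/3) = (80.6×10³·10.5⁴/(8·15·102.67))^(1/3)
  = (79517.3)^(1/3) = 43.0019 mm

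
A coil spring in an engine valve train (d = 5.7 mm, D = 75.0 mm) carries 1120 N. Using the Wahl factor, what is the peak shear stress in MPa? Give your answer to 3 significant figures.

1280 MPa

Spring index C = D/d = 75.0/5.7 = 13.1579
K_W = (4C−1)/(4C−4) + 0.615/C = 51.632/48.632 + 0.0467 = 1.1084
τ₀ = 8FD/(πd³) = 8·1120·75.0/(π·5.7³) = 672000/581.8 = 1155 MPa
τ_max = K·τ₀ = 1.1084 × 1155 = 1280.3 MPa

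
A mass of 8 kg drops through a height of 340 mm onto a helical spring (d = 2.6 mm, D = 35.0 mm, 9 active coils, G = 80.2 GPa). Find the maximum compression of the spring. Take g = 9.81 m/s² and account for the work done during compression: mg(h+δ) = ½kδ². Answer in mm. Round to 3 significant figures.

k = Gd⁴/(8D³N_a) = (80.2×10³)(2.6⁴)/(8·35.0³·9) = 1.1872 N/mm
W = mg = 8 × 9.81 = 78.48 N
½kδ² − Wδ − Wh = 0 → δ = (W + √(W² + 2kWh))/k
δ = (78.48 + √(6159.1 + 63357.6))/1.1872 = (78.48 + 263.66)/1.1872 = 288.19 mm

288 mm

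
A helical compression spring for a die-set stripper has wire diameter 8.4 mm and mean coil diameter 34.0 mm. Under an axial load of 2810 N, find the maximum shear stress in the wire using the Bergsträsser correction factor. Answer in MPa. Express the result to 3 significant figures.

Spring index C = D/d = 34.0/8.4 = 4.0476
K_B = (4C+2)/(4C−3) = 18.190/13.190 = 1.3791
τ₀ = 8FD/(πd³) = 8·2810·34.0/(π·8.4³) = 764320/1862 = 410.48 MPa
τ_max = K·τ₀ = 1.3791 × 410.48 = 566.07 MPa

566 MPa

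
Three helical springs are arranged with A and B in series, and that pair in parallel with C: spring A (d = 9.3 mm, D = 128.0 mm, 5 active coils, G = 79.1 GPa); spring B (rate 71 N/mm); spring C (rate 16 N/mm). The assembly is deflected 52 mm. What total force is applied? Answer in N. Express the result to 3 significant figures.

1170 N

k_A = Gd⁴/(8D³N_a) = (79.1×10³)(9.3⁴)/(8·128.0³·5) = 7.0537 N/mm
Springs A,B series: k_AB = 1/(1/7.0537+1/71) = 6.4163 N/mm; parallel with C: k_eq = 6.4163+16 = 22.416 N/mm
F = k_eq·δ = 22.416·52 = 1165.6 N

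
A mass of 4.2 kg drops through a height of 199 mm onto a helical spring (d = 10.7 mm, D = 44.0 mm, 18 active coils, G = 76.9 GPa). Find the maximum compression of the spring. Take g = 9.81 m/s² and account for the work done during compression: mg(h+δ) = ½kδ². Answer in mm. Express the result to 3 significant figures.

k = Gd⁴/(8D³N_a) = (76.9×10³)(10.7⁴)/(8·44.0³·18) = 82.175 N/mm
W = mg = 4.2 × 9.81 = 41.202 N
½kδ² − Wδ − Wh = 0 → δ = (W + √(W² + 2kWh))/k
δ = (41.202 + √(1697.6 + 1.34754e+06))/82.175 = (41.202 + 1161.6)/82.175 = 14.637 mm

14.6 mm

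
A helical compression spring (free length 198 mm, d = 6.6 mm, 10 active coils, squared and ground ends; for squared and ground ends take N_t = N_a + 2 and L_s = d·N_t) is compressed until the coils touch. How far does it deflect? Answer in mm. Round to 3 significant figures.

N_t = 12; L_s = 6.6·12 = 79.2 mm
δ_solid = L₀ − L_s = 198 − 79.2 = 118.8 mm

119 mm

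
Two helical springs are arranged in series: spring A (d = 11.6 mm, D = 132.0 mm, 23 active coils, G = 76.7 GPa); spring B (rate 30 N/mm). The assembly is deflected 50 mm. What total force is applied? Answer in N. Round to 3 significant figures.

k_A = Gd⁴/(8D³N_a) = (76.7×10³)(11.6⁴)/(8·132.0³·23) = 3.2816 N/mm
Series: 1/k_eq = 1/3.2816 + 1/30 = 0.33806; k_eq = 2.958 N/mm
F = k_eq·δ = 2.958·50 = 147.9 N

148 N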